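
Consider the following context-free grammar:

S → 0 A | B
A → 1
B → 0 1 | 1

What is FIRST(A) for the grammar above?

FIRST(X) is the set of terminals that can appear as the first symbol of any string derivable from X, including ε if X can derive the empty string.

We compute FIRST(A) using the standard algorithm.
FIRST(A) = {1}
FIRST(B) = {0, 1}
FIRST(S) = {0, 1}
Therefore, FIRST(A) = {1}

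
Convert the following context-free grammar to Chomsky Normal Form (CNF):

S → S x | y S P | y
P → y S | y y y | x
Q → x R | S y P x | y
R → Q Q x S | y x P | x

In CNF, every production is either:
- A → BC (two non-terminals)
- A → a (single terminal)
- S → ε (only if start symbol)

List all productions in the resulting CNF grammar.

TX → x; TY → y; S → y; P → x; Q → y; R → x; S → S TX; S → TY X0; X0 → S P; P → TY S; P → TY X1; X1 → TY TY; Q → TX R; Q → S X2; X2 → TY X3; X3 → P TX; R → Q X4; X4 → Q X5; X5 → TX S; R → TY X6; X6 → TX P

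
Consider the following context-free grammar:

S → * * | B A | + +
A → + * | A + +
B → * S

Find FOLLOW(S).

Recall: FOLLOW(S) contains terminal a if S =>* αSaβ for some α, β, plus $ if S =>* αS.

We compute FOLLOW(S) using the standard algorithm.
FOLLOW(S) starts with {$}.
FIRST(A) = {+}
FIRST(B) = {*}
FIRST(S) = {*, +}
FOLLOW(A) = {$, +}
FOLLOW(B) = {+}
FOLLOW(S) = {$, +}
Therefore, FOLLOW(S) = {$, +}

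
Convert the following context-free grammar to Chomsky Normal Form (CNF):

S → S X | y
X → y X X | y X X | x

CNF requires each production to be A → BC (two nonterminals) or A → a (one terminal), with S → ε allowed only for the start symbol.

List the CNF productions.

S → y; TY → y; X → x; S → S X; X → TY X0; X0 → X X; X → TY X1; X1 → X X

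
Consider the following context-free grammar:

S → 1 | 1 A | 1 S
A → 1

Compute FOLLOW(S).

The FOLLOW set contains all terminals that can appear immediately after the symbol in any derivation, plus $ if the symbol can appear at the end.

We compute FOLLOW(S) using the standard algorithm.
FOLLOW(S) starts with {$}.
FIRST(A) = {1}
FIRST(S) = {1}
FOLLOW(A) = {$}
FOLLOW(S) = {$}
Therefore, FOLLOW(S) = {$}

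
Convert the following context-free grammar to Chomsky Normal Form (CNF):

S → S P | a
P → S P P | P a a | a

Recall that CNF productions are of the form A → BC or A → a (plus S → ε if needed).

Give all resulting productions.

S → a; TA → a; P → a; S → S P; P → S X0; X0 → P P; P → P X1; X1 → TA TA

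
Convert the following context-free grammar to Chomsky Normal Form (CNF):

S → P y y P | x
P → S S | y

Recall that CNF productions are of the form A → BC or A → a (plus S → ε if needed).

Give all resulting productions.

TY → y; S → x; P → y; S → P X0; X0 → TY X1; X1 → TY P; P → S S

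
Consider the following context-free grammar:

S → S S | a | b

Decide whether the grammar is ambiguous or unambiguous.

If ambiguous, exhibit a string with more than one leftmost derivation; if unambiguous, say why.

Ambiguous - the string 'b a a a a' has two distinct leftmost derivations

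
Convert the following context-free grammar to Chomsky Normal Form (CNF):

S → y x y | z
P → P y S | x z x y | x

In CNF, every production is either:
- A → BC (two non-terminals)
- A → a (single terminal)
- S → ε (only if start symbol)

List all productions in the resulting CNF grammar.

TY → y; TX → x; S → z; TZ → z; P → x; S → TY X0; X0 → TX TY; P → P X1; X1 → TY S; P → TX X2; X2 → TZ X3; X3 → TX TY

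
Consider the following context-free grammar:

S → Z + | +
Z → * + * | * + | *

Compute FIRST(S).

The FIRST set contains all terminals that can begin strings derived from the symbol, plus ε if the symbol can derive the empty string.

We compute FIRST(S) using the standard algorithm.
FIRST(S) = {*, +}
FIRST(Z) = {*}
Therefore, FIRST(S) = {*, +}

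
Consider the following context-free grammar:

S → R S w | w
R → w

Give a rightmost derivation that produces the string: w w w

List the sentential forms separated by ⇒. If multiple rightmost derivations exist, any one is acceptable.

S ⇒ R S w ⇒ R w w ⇒ w w w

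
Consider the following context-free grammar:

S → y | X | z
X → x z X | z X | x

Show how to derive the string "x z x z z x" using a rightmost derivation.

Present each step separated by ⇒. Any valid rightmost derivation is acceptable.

S ⇒ X ⇒ x z X ⇒ x z x z X ⇒ x z x z z X ⇒ x z x z z x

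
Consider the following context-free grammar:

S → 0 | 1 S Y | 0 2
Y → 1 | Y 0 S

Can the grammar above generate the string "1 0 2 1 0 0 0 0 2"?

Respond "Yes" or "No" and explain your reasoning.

Yes - a valid derivation exists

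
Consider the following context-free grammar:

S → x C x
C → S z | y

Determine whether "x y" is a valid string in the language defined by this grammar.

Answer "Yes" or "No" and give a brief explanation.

No - no valid derivation exists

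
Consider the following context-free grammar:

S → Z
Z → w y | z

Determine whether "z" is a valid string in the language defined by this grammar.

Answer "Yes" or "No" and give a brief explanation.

Yes - a valid derivation exists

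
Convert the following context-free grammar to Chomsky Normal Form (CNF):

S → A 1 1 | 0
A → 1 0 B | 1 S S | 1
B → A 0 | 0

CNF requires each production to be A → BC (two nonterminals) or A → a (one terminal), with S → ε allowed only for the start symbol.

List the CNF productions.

T1 → 1; S → 0; T0 → 0; A → 1; B → 0; S → A X0; X0 → T1 T1; A → T1 X1; X1 → T0 B; A → T1 X2; X2 → S S; B → A T0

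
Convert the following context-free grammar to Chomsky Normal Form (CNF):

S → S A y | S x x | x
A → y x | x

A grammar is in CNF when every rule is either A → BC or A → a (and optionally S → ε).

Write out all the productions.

TY → y; TX → x; S → x; A → x; S → S X0; X0 → A TY; S → S X1; X1 → TX TX; A → TY TX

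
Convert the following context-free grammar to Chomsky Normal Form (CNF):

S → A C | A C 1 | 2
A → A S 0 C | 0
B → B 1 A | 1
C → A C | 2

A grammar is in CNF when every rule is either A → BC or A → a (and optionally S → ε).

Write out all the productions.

T1 → 1; S → 2; T0 → 0; A → 0; B → 1; C → 2; S → A C; S → A X0; X0 → C T1; A → A X1; X1 → S X2; X2 → T0 C; B → B X3; X3 → T1 A; C → A C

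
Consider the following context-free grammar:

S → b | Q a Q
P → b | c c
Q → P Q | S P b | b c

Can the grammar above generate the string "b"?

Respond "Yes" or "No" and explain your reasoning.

Yes - a valid derivation exists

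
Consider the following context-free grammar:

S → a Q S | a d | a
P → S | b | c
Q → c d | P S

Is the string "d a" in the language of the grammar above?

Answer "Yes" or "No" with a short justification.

No - no valid derivation exists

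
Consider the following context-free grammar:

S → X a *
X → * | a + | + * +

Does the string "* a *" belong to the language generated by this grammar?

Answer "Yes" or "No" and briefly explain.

Yes - a valid derivation exists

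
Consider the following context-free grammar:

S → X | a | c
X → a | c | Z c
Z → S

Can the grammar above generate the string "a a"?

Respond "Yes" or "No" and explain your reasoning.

No - no valid derivation exists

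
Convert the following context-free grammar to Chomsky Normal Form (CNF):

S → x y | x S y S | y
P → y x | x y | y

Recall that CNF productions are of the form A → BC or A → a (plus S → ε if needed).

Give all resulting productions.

TX → x; TY → y; S → y; P → y; S → TX TY; S → TX X0; X0 → S X1; X1 → TY S; P → TY TX; P → TX TY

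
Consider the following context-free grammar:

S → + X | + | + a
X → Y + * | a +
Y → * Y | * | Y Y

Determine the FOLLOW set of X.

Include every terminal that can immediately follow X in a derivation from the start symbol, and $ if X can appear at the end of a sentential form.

We compute FOLLOW(X) using the standard algorithm.
FOLLOW(S) starts with {$}.
FIRST(S) = {+}
FIRST(X) = {*, a}
FIRST(Y) = {*}
FOLLOW(S) = {$}
FOLLOW(X) = {$}
FOLLOW(Y) = {*, +}
Therefore, FOLLOW(X) = {$}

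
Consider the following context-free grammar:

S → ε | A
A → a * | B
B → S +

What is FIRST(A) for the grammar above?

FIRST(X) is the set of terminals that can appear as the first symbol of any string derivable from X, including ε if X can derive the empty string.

We compute FIRST(A) using the standard algorithm.
FIRST(A) = {+, a}
FIRST(B) = {+, a}
FIRST(S) = {+, a, ε}
Therefore, FIRST(A) = {+, a}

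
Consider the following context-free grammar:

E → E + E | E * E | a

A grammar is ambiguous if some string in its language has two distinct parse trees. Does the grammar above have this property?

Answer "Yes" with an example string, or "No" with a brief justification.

Yes - the string 'a * a + a + a' has two distinct parse trees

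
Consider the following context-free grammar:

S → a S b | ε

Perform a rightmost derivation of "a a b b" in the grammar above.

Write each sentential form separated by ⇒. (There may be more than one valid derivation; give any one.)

S ⇒ a S b ⇒ a a S b b ⇒ a a b b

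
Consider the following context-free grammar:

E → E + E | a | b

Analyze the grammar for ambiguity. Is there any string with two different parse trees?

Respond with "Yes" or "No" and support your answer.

Yes - the string 'a + b + b + a' has two distinct parse trees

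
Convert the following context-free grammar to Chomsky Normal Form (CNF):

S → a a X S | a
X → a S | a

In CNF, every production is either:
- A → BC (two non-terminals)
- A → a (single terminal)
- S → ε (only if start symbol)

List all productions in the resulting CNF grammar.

TA → a; S → a; X → a; S → TA X0; X0 → TA X1; X1 → X S; X → TA S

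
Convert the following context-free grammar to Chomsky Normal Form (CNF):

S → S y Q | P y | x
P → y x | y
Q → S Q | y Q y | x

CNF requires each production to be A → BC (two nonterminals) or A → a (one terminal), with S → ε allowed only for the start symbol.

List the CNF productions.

TY → y; S → x; TX → x; P → y; Q → x; S → S X0; X0 → TY Q; S → P TY; P → TY TX; Q → S Q; Q → TY X1; X1 → Q TY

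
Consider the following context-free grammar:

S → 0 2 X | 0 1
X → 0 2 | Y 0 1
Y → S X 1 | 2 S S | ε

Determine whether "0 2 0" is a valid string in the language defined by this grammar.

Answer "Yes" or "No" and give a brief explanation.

No - no valid derivation exists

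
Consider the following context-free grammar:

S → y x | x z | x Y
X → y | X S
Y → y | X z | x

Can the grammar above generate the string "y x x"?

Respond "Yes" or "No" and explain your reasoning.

No - no valid derivation exists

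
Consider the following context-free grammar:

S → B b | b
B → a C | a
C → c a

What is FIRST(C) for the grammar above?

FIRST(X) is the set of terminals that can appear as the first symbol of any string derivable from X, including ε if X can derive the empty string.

We compute FIRST(C) using the standard algorithm.
FIRST(B) = {a}
FIRST(C) = {c}
FIRST(S) = {a, b}
Therefore, FIRST(C) = {c}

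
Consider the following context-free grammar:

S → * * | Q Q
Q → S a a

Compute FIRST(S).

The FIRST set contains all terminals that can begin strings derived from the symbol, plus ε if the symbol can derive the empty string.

We compute FIRST(S) using the standard algorithm.
FIRST(Q) = {*}
FIRST(S) = {*}
Therefore, FIRST(S) = {*}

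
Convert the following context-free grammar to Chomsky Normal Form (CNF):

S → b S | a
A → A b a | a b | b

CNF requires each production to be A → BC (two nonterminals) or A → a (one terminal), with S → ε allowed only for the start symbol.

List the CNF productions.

TB → b; S → a; TA → a; A → b; S → TB S; A → A X0; X0 → TB TA; A → TA TB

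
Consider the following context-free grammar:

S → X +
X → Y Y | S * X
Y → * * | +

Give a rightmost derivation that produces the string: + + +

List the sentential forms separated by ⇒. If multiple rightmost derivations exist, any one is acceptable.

S ⇒ X + ⇒ Y Y + ⇒ Y + + ⇒ + + +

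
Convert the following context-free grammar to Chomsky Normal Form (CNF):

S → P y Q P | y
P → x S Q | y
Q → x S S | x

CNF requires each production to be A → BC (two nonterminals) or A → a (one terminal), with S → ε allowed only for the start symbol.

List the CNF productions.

TY → y; S → y; TX → x; P → y; Q → x; S → P X0; X0 → TY X1; X1 → Q P; P → TX X2; X2 → S Q; Q → TX X3; X3 → S S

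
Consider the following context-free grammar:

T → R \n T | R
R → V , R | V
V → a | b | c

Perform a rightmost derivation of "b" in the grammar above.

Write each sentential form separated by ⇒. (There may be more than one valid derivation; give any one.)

T ⇒ R ⇒ V ⇒ b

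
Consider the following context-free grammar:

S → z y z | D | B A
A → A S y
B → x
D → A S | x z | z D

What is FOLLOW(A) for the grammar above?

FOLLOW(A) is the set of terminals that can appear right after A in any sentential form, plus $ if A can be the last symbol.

We compute FOLLOW(A) using the standard algorithm.
FOLLOW(S) starts with {$}.
FIRST(A) = {}
FIRST(B) = {x}
FIRST(D) = {x, z}
FIRST(S) = {x, z}
FOLLOW(A) = {$, x, y, z}
FOLLOW(B) = {}
FOLLOW(D) = {$, y}
FOLLOW(S) = {$, y}
Therefore, FOLLOW(A) = {$, x, y, z}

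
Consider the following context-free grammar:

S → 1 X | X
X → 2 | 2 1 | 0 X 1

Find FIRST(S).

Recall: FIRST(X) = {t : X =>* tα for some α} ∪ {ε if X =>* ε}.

We compute FIRST(S) using the standard algorithm.
FIRST(S) = {0, 1, 2}
FIRST(X) = {0, 2}
Therefore, FIRST(S) = {0, 1, 2}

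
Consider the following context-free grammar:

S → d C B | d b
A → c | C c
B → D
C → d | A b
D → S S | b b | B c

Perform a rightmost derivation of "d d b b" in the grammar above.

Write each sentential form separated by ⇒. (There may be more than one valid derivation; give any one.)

S ⇒ d C B ⇒ d C D ⇒ d C b b ⇒ d d b b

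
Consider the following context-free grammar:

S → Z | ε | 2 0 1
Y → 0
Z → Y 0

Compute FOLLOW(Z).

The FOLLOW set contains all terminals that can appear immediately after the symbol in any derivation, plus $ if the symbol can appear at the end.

We compute FOLLOW(Z) using the standard algorithm.
FOLLOW(S) starts with {$}.
FIRST(S) = {0, 2, ε}
FIRST(Y) = {0}
FIRST(Z) = {0}
FOLLOW(S) = {$}
FOLLOW(Y) = {0}
FOLLOW(Z) = {$}
Therefore, FOLLOW(Z) = {$}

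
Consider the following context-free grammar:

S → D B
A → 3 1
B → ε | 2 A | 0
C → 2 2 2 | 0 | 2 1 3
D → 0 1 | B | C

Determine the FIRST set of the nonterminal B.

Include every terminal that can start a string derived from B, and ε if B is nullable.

We compute FIRST(B) using the standard algorithm.
FIRST(A) = {3}
FIRST(B) = {0, 2, ε}
FIRST(C) = {0, 2}
FIRST(D) = {0, 2, ε}
FIRST(S) = {0, 2, ε}
Therefore, FIRST(B) = {0, 2, ε}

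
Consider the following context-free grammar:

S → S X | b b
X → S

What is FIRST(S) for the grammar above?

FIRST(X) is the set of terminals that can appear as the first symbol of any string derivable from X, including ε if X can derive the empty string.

We compute FIRST(S) using the standard algorithm.
FIRST(S) = {b}
FIRST(X) = {b}
Therefore, FIRST(S) = {b}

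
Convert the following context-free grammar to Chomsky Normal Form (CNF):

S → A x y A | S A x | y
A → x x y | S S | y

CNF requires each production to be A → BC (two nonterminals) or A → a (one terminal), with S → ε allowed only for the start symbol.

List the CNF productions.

TX → x; TY → y; S → y; A → y; S → A X0; X0 → TX X1; X1 → TY A; S → S X2; X2 → A TX; A → TX X3; X3 → TX TY; A → S S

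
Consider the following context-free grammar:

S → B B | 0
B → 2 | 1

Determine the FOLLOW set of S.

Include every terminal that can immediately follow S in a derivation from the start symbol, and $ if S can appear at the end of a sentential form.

We compute FOLLOW(S) using the standard algorithm.
FOLLOW(S) starts with {$}.
FIRST(B) = {1, 2}
FIRST(S) = {0, 1, 2}
FOLLOW(B) = {$, 1, 2}
FOLLOW(S) = {$}
Therefore, FOLLOW(S) = {$}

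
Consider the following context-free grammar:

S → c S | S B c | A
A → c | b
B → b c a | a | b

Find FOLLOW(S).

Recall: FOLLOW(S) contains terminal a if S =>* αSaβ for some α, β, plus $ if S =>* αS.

We compute FOLLOW(S) using the standard algorithm.
FOLLOW(S) starts with {$}.
FIRST(A) = {b, c}
FIRST(B) = {a, b}
FIRST(S) = {b, c}
FOLLOW(A) = {$, a, b}
FOLLOW(B) = {c}
FOLLOW(S) = {$, a, b}
Therefore, FOLLOW(S) = {$, a, b}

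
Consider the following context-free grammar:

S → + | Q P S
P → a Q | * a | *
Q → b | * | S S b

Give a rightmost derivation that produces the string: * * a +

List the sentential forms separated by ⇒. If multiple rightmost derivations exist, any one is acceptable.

S ⇒ Q P S ⇒ Q P + ⇒ Q * a + ⇒ * * a +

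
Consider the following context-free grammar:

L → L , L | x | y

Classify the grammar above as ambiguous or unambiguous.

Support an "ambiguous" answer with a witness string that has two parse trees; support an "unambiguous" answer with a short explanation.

Ambiguous - the string 'x , y , x , y , x , y' has two distinct parse trees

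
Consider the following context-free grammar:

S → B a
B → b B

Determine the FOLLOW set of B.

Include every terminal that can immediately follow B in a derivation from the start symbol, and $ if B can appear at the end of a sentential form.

We compute FOLLOW(B) using the standard algorithm.
FOLLOW(S) starts with {$}.
FIRST(B) = {b}
FIRST(S) = {b}
FOLLOW(B) = {a}
FOLLOW(S) = {$}
Therefore, FOLLOW(B) = {a}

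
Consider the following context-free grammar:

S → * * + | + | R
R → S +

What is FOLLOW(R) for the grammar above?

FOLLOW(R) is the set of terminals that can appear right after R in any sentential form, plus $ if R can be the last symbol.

We compute FOLLOW(R) using the standard algorithm.
FOLLOW(S) starts with {$}.
FIRST(R) = {*, +}
FIRST(S) = {*, +}
FOLLOW(R) = {$, +}
FOLLOW(S) = {$, +}
Therefore, FOLLOW(R) = {$, +}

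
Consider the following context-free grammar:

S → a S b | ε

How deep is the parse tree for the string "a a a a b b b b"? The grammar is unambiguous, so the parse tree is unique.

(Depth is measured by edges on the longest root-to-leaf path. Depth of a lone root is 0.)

5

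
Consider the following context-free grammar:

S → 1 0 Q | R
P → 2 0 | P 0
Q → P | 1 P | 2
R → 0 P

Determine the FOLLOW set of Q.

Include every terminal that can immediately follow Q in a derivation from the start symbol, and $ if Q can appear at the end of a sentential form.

We compute FOLLOW(Q) using the standard algorithm.
FOLLOW(S) starts with {$}.
FIRST(P) = {2}
FIRST(Q) = {1, 2}
FIRST(R) = {0}
FIRST(S) = {0, 1}
FOLLOW(P) = {$, 0}
FOLLOW(Q) = {$}
FOLLOW(R) = {$}
FOLLOW(S) = {$}
Therefore, FOLLOW(Q) = {$}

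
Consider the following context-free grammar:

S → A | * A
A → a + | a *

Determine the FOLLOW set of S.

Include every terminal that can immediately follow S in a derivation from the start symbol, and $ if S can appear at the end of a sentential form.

We compute FOLLOW(S) using the standard algorithm.
FOLLOW(S) starts with {$}.
FIRST(A) = {a}
FIRST(S) = {*, a}
FOLLOW(A) = {$}
FOLLOW(S) = {$}
Therefore, FOLLOW(S) = {$}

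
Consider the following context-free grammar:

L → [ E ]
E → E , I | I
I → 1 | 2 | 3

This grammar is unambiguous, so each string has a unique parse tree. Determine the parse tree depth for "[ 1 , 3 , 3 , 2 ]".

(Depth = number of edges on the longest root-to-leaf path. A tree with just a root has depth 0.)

6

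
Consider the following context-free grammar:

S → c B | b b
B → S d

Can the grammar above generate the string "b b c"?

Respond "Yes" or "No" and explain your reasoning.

No - no valid derivation exists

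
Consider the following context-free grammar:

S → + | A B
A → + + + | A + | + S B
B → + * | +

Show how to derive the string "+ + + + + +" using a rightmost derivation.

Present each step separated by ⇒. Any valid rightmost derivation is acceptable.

S ⇒ A B ⇒ A + ⇒ A + + ⇒ A + + + ⇒ + + + + + +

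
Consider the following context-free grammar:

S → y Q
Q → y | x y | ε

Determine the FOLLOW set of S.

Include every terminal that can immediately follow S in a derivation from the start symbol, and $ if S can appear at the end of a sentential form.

We compute FOLLOW(S) using the standard algorithm.
FOLLOW(S) starts with {$}.
FIRST(Q) = {x, y, ε}
FIRST(S) = {y}
FOLLOW(Q) = {$}
FOLLOW(S) = {$}
Therefore, FOLLOW(S) = {$}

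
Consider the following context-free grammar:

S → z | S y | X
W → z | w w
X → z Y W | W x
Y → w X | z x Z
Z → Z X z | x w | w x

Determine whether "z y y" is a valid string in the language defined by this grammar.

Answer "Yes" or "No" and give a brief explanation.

Yes - a valid derivation exists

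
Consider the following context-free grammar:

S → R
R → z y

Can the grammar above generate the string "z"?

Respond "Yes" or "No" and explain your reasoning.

No - no valid derivation exists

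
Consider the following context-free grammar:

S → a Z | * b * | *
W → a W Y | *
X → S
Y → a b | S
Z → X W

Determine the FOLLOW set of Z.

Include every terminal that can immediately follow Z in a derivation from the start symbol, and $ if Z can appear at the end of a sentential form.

We compute FOLLOW(Z) using the standard algorithm.
FOLLOW(S) starts with {$}.
FIRST(S) = {*, a}
FIRST(W) = {*, a}
FIRST(X) = {*, a}
FIRST(Y) = {*, a}
FIRST(Z) = {*, a}
FOLLOW(S) = {$, *, a}
FOLLOW(W) = {$, *, a}
FOLLOW(X) = {*, a}
FOLLOW(Y) = {$, *, a}
FOLLOW(Z) = {$, *, a}
Therefore, FOLLOW(Z) = {$, *, a}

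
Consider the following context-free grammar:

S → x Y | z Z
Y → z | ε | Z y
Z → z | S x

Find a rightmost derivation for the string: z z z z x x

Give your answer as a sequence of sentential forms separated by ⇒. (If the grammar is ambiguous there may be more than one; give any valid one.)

S ⇒ z Z ⇒ z S x ⇒ z z Z x ⇒ z z S x x ⇒ z z z Z x x ⇒ z z z z x x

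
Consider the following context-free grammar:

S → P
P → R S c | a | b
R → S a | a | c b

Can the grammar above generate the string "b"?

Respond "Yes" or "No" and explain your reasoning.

Yes - a valid derivation exists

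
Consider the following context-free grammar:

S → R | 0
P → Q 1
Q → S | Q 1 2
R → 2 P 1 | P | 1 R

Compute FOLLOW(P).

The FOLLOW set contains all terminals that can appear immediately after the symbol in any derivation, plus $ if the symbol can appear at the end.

We compute FOLLOW(P) using the standard algorithm.
FOLLOW(S) starts with {$}.
FIRST(P) = {0, 1, 2}
FIRST(Q) = {0, 1, 2}
FIRST(R) = {0, 1, 2}
FIRST(S) = {0, 1, 2}
FOLLOW(P) = {$, 1}
FOLLOW(Q) = {1}
FOLLOW(R) = {$, 1}
FOLLOW(S) = {$, 1}
Therefore, FOLLOW(P) = {$, 1}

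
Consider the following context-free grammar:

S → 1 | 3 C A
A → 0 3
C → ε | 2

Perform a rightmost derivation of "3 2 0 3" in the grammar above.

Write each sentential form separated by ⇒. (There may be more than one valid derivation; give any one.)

S ⇒ 3 C A ⇒ 3 C 0 3 ⇒ 3 2 0 3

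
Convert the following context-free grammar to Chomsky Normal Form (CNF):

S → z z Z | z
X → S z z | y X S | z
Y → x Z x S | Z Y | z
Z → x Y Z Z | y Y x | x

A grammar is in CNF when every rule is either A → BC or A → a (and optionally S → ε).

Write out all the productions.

TZ → z; S → z; TY → y; X → z; TX → x; Y → z; Z → x; S → TZ X0; X0 → TZ Z; X → S X1; X1 → TZ TZ; X → TY X2; X2 → X S; Y → TX X3; X3 → Z X4; X4 → TX S; Y → Z Y; Z → TX X5; X5 → Y X6; X6 → Z Z; Z → TY X7; X7 → Y TX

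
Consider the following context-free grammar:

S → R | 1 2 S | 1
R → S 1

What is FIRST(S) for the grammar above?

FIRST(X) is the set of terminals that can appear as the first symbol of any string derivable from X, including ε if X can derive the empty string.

We compute FIRST(S) using the standard algorithm.
FIRST(R) = {1}
FIRST(S) = {1}
Therefore, FIRST(S) = {1}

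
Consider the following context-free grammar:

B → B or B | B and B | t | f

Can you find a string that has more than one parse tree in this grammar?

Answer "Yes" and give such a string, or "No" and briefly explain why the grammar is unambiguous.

Yes - the string 't and t and t or f and t' has two distinct parse trees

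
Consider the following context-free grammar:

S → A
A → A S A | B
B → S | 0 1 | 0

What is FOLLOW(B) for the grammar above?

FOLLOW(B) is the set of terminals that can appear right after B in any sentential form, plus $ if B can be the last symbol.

We compute FOLLOW(B) using the standard algorithm.
FOLLOW(S) starts with {$}.
FIRST(A) = {0}
FIRST(B) = {0}
FIRST(S) = {0}
FOLLOW(A) = {$, 0}
FOLLOW(B) = {$, 0}
FOLLOW(S) = {$, 0}
Therefore, FOLLOW(B) = {$, 0}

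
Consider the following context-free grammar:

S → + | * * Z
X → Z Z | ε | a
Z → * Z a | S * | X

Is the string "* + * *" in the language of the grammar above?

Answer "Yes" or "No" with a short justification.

No - no valid derivation exists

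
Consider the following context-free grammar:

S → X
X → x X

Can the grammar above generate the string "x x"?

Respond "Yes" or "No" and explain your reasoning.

No - no valid derivation exists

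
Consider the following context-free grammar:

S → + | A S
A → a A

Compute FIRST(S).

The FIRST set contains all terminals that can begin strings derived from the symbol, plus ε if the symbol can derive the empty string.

We compute FIRST(S) using the standard algorithm.
FIRST(A) = {a}
FIRST(S) = {+, a}
Therefore, FIRST(S) = {+, a}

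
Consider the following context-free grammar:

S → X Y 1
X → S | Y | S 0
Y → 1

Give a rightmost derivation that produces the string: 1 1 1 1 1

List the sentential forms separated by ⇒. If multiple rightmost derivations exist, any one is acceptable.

S ⇒ X Y 1 ⇒ X 1 1 ⇒ S 1 1 ⇒ X Y 1 1 1 ⇒ X 1 1 1 1 ⇒ Y 1 1 1 1 ⇒ 1 1 1 1 1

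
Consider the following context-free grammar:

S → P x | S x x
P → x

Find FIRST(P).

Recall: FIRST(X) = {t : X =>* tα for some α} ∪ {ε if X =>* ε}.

We compute FIRST(P) using the standard algorithm.
FIRST(P) = {x}
FIRST(S) = {x}
Therefore, FIRST(P) = {x}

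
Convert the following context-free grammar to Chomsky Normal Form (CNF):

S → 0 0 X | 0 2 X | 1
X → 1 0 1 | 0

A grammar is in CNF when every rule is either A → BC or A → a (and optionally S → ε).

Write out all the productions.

T0 → 0; T2 → 2; S → 1; T1 → 1; X → 0; S → T0 X0; X0 → T0 X; S → T0 X1; X1 → T2 X; X → T1 X2; X2 → T0 T1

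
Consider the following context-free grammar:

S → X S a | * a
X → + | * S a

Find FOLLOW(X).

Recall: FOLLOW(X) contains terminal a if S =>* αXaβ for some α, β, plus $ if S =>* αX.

We compute FOLLOW(X) using the standard algorithm.
FOLLOW(S) starts with {$}.
FIRST(S) = {*, +}
FIRST(X) = {*, +}
FOLLOW(S) = {$, a}
FOLLOW(X) = {*, +}
Therefore, FOLLOW(X) = {*, +}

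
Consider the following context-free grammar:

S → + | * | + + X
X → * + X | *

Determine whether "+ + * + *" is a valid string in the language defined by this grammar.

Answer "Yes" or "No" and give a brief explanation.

Yes - a valid derivation exists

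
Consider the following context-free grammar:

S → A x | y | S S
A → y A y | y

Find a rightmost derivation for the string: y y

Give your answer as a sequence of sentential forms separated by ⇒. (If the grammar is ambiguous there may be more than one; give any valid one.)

S ⇒ S S ⇒ S y ⇒ y y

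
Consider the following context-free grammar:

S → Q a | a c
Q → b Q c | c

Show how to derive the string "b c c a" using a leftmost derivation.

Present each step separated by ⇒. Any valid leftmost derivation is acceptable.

S ⇒ Q a ⇒ b Q c a ⇒ b c c a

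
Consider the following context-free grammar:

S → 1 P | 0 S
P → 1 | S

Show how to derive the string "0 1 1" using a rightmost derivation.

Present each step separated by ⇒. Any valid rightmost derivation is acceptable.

S ⇒ 0 S ⇒ 0 1 P ⇒ 0 1 1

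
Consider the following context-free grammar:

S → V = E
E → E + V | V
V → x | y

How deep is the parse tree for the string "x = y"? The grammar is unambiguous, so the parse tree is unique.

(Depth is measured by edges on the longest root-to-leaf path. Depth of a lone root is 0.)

3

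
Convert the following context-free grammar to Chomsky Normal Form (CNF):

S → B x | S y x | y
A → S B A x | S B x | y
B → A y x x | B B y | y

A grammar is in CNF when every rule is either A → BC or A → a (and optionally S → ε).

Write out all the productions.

TX → x; TY → y; S → y; A → y; B → y; S → B TX; S → S X0; X0 → TY TX; A → S X1; X1 → B X2; X2 → A TX; A → S X3; X3 → B TX; B → A X4; X4 → TY X5; X5 → TX TX; B → B X6; X6 → B TY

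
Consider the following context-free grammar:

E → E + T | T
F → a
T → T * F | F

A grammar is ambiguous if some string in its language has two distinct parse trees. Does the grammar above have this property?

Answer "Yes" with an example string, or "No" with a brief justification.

No - the grammar is unambiguous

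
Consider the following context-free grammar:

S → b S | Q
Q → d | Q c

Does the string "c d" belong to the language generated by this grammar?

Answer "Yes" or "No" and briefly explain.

No - no valid derivation exists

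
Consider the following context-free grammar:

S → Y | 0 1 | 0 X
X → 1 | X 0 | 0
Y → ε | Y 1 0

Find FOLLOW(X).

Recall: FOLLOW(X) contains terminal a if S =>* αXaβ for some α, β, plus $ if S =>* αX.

We compute FOLLOW(X) using the standard algorithm.
FOLLOW(S) starts with {$}.
FIRST(S) = {0, 1, ε}
FIRST(X) = {0, 1}
FIRST(Y) = {1, ε}
FOLLOW(S) = {$}
FOLLOW(X) = {$, 0}
FOLLOW(Y) = {$, 1}
Therefore, FOLLOW(X) = {$, 0}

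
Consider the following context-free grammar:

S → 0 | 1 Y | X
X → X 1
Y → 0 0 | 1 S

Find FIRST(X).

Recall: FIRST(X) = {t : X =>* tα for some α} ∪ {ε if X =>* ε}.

We compute FIRST(X) using the standard algorithm.
FIRST(S) = {0, 1}
FIRST(X) = {}
FIRST(Y) = {0, 1}
Therefore, FIRST(X) = {}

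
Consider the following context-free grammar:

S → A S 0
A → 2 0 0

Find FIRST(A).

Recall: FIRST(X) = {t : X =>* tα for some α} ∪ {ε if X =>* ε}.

We compute FIRST(A) using the standard algorithm.
FIRST(A) = {2}
FIRST(S) = {2}
Therefore, FIRST(A) = {2}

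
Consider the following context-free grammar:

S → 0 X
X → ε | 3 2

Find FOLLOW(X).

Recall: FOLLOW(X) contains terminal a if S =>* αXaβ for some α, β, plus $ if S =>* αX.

We compute FOLLOW(X) using the standard algorithm.
FOLLOW(S) starts with {$}.
FIRST(S) = {0}
FIRST(X) = {3, ε}
FOLLOW(S) = {$}
FOLLOW(X) = {$}
Therefore, FOLLOW(X) = {$}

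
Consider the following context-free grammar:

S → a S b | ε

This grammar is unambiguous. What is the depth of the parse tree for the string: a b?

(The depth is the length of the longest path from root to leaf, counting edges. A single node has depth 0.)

2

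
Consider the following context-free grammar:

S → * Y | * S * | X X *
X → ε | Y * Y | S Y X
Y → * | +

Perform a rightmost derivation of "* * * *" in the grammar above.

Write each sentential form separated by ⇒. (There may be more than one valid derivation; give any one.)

S ⇒ * S * ⇒ * * Y * ⇒ * * * *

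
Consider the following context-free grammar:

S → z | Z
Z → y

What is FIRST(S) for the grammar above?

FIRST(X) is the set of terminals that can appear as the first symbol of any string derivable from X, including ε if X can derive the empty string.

We compute FIRST(S) using the standard algorithm.
FIRST(S) = {y, z}
FIRST(Z) = {y}
Therefore, FIRST(S) = {y, z}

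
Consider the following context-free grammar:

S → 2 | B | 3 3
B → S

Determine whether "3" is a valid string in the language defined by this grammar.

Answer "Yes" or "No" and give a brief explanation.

No - no valid derivation exists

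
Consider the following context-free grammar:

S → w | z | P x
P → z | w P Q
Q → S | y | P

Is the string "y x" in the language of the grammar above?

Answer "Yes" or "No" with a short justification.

No - no valid derivation exists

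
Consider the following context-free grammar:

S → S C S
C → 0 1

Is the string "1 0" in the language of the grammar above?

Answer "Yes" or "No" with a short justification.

No - no valid derivation exists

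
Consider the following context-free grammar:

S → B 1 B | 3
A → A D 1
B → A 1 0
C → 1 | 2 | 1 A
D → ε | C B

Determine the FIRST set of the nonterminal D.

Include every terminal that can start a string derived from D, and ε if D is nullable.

We compute FIRST(D) using the standard algorithm.
FIRST(A) = {}
FIRST(B) = {}
FIRST(C) = {1, 2}
FIRST(D) = {1, 2, ε}
FIRST(S) = {3}
Therefore, FIRST(D) = {1, 2, ε}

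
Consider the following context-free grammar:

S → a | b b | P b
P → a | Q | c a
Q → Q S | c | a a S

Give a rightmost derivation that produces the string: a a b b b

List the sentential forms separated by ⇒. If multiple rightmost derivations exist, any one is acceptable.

S ⇒ P b ⇒ Q b ⇒ a a S b ⇒ a a b b b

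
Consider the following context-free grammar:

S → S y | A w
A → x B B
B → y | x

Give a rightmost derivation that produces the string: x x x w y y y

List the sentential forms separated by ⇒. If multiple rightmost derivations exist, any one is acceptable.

S ⇒ S y ⇒ S y y ⇒ S y y y ⇒ A w y y y ⇒ x B B w y y y ⇒ x B x w y y y ⇒ x x x w y y y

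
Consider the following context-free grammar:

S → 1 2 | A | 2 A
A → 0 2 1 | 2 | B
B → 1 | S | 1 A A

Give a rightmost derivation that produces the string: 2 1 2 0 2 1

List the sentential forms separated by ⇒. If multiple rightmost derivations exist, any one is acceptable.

S ⇒ 2 A ⇒ 2 B ⇒ 2 1 A A ⇒ 2 1 A 0 2 1 ⇒ 2 1 2 0 2 1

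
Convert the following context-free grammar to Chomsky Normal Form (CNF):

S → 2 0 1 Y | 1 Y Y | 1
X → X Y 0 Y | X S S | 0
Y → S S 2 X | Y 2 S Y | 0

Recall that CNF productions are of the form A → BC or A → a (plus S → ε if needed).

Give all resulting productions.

T2 → 2; T0 → 0; T1 → 1; S → 1; X → 0; Y → 0; S → T2 X0; X0 → T0 X1; X1 → T1 Y; S → T1 X2; X2 → Y Y; X → X X3; X3 → Y X4; X4 → T0 Y; X → X X5; X5 → S S; Y → S X6; X6 → S X7; X7 → T2 X; Y → Y X8; X8 → T2 X9; X9 → S Y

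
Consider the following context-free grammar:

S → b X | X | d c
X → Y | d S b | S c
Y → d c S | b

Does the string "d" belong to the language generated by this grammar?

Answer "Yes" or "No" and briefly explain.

No - no valid derivation exists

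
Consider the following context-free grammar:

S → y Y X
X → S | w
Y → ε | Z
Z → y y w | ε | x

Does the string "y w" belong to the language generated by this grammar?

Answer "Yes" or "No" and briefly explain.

Yes - a valid derivation exists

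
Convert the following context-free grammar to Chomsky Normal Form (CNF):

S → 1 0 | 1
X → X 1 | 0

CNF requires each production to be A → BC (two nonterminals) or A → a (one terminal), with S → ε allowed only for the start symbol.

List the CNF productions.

T1 → 1; T0 → 0; S → 1; X → 0; S → T1 T0; X → X T1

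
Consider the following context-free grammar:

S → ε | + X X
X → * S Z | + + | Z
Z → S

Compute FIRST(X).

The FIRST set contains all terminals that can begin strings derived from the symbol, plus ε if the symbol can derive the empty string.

We compute FIRST(X) using the standard algorithm.
FIRST(S) = {+, ε}
FIRST(X) = {*, +, ε}
FIRST(Z) = {+, ε}
Therefore, FIRST(X) = {*, +, ε}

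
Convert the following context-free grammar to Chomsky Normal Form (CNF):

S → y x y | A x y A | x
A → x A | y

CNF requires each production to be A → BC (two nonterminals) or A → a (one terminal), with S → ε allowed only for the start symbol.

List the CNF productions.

TY → y; TX → x; S → x; A → y; S → TY X0; X0 → TX TY; S → A X1; X1 → TX X2; X2 → TY A; A → TX A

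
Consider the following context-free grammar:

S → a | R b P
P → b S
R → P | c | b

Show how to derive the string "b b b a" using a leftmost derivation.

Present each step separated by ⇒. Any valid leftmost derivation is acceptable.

S ⇒ R b P ⇒ b b P ⇒ b b b S ⇒ b b b a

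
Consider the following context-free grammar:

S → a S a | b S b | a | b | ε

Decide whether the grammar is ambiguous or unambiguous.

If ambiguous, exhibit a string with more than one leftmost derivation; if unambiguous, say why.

Unambiguous - every string in the language has a unique leftmost derivation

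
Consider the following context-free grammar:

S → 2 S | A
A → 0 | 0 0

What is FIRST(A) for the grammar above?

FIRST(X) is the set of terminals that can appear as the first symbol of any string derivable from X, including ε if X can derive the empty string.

We compute FIRST(A) using the standard algorithm.
FIRST(A) = {0}
FIRST(S) = {0, 2}
Therefore, FIRST(A) = {0}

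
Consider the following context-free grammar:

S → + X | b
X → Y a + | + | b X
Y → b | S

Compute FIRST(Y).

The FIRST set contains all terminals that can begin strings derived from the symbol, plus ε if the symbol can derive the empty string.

We compute FIRST(Y) using the standard algorithm.
FIRST(S) = {+, b}
FIRST(X) = {+, b}
FIRST(Y) = {+, b}
Therefore, FIRST(Y) = {+, b}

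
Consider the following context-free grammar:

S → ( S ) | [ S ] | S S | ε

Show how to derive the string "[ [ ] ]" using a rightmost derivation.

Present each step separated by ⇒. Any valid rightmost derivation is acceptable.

S ⇒ [ S ] ⇒ [ [ S ] ] ⇒ [ [ ] ]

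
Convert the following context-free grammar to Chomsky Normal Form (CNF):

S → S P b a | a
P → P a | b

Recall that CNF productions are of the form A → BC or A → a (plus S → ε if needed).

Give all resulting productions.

TB → b; TA → a; S → a; P → b; S → S X0; X0 → P X1; X1 → TB TA; P → P TA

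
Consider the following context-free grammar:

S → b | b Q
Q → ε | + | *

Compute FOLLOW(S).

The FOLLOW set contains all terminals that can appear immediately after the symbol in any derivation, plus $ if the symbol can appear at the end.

We compute FOLLOW(S) using the standard algorithm.
FOLLOW(S) starts with {$}.
FIRST(Q) = {*, +, ε}
FIRST(S) = {b}
FOLLOW(Q) = {$}
FOLLOW(S) = {$}
Therefore, FOLLOW(S) = {$}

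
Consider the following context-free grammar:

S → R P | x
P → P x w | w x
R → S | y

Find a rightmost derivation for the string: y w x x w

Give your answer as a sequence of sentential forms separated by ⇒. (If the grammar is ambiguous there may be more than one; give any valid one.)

S ⇒ R P ⇒ R P x w ⇒ R w x x w ⇒ y w x x w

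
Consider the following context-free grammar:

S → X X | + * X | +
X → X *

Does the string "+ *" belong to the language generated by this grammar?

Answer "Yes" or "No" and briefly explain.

No - no valid derivation exists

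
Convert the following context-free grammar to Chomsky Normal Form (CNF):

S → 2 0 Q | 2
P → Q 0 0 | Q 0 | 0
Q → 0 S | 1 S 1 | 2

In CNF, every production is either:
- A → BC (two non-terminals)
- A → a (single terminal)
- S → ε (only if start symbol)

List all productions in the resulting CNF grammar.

T2 → 2; T0 → 0; S → 2; P → 0; T1 → 1; Q → 2; S → T2 X0; X0 → T0 Q; P → Q X1; X1 → T0 T0; P → Q T0; Q → T0 S; Q → T1 X2; X2 → S T1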